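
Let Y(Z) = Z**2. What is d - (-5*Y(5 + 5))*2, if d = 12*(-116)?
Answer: -392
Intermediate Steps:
d = -1392
d - (-5*Y(5 + 5))*2 = -1392 - (-5*(5 + 5)**2)*2 = -1392 - (-5*10**2)*2 = -1392 - (-5*100)*2 = -1392 - (-500)*2 = -1392 - 1*(-1000) = -1392 + 1000 = -392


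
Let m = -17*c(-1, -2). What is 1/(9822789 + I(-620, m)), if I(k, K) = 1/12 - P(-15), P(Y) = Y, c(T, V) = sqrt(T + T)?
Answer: 12/117873649 ≈ 1.0180e-7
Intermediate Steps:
c(T, V) = sqrt(2)*sqrt(T) (c(T, V) = sqrt(2*T) = sqrt(2)*sqrt(T))
m = -17*I*sqrt(2) (m = -17*sqrt(2)*sqrt(-1) = -17*sqrt(2)*I = -17*I*sqrt(2) ≈ -24.042*I)
I(k, K) = 181/12 (I(k, K) = 1/12 - 1*(-15) = 1/12 + 15 = 181/12)
1/(9822789 + I(-620, m)) = 1/(9822789 + 181/12) = 1/(117873649/12) = 12/117873649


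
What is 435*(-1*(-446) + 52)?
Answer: 216630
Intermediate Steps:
435*(-1*(-446) + 52) = 435*(446 + 52) = 435*498 = 216630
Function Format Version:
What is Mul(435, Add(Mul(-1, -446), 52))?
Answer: 216630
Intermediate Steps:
Mul(435, Add(Mul(-1, -446), 52)) = Mul(435, Add(446, 52)) = Mul(435, 498) = 216630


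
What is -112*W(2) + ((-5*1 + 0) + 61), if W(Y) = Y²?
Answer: -392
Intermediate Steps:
-112*W(2) + ((-5*1 + 0) + 61) = -112*2² + ((-5*1 + 0) + 61) = -112*4 + ((-5 + 0) + 61) = -448 + (-5 + 61) = -448 + 56 = -392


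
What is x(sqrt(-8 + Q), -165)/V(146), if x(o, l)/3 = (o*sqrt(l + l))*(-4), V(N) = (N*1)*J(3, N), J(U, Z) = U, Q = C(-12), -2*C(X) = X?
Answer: 4*sqrt(165)/73 ≈ 0.70385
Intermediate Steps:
C(X) = -X/2
Q = 6 (Q = -1/2*(-12) = 6)
V(N) = 3*N (V(N) = (N*1)*3 = N*3 = 3*N)
x(o, l) = -12*o*sqrt(2)*sqrt(l) (x(o, l) = 3*((o*sqrt(l + l))*(-4)) = 3*((o*sqrt(2*l))*(-4)) = 3*((o*(sqrt(2)*sqrt(l)))*(-4)) = 3*((o*sqrt(2)*sqrt(l))*(-4)) = 3*(-4*o*sqrt(2)*sqrt(l)) = -12*o*sqrt(2)*sqrt(l))
x(sqrt(-8 + Q), -165)/V(146) = (-12*sqrt(-8 + 6)*sqrt(2)*sqrt(-165))/((3*146)) = -12*sqrt(-2)*sqrt(2)*I*sqrt(165)/438 = -12*I*sqrt(2)*sqrt(2)*I*sqrt(165)*(1/438) = (24*sqrt(165))*(1/438) = 4*sqrt(165)/73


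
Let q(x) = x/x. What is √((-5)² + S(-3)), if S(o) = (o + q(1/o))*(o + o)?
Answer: √37 ≈ 6.0828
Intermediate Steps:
q(x) = 1
S(o) = 2*o*(1 + o) (S(o) = (o + 1)*(o + o) = (1 + o)*(2*o) = 2*o*(1 + o))
√((-5)² + S(-3)) = √((-5)² + 2*(-3)*(1 - 3)) = √(25 + 2*(-3)*(-2)) = √(25 + 12) = √37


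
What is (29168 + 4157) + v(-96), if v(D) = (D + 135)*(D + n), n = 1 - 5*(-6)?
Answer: 30790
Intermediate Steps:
n = 31 (n = 1 + 30 = 31)
v(D) = (31 + D)*(135 + D) (v(D) = (D + 135)*(D + 31) = (135 + D)*(31 + D) = (31 + D)*(135 + D))
(29168 + 4157) + v(-96) = (29168 + 4157) + (4185 + (-96)² + 166*(-96)) = 33325 + (4185 + 9216 - 15936) = 33325 - 2535 = 30790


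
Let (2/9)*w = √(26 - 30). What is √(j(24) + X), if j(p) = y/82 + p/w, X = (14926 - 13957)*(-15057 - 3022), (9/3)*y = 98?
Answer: 2*√(-66259538013 - 10086*I)/123 ≈ 0.00031856 - 4185.5*I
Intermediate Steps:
y = 98/3 (y = (⅓)*98 = 98/3 ≈ 32.667)
w = 9*I (w = 9*√(26 - 30)/2 = 9*√(-4)/2 = 9*(2*I)/2 = 9*I ≈ 9.0*I)
X = -17518551 (X = 969*(-18079) = -17518551)
j(p) = 49/123 - I*p/9 (j(p) = (98/3)/82 + p/((9*I)) = (98/3)*(1/82) + p*(-I/9) = 49/123 - I*p/9)
√(j(24) + X) = √((49/123 - ⅑*I*24) - 17518551) = √((49/123 - 8*I/3) - 17518551) = √(-2154781724/123 - 8*I/3)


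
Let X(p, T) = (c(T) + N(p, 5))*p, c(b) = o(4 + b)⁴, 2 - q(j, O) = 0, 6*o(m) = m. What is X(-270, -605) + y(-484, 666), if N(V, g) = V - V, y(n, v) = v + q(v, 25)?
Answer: -652330795973/24 ≈ -2.7180e+10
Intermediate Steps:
o(m) = m/6
q(j, O) = 2 (q(j, O) = 2 - 1*0 = 2 + 0 = 2)
y(n, v) = 2 + v (y(n, v) = v + 2 = 2 + v)
N(V, g) = 0
c(b) = (⅔ + b/6)⁴ (c(b) = ((4 + b)/6)⁴ = (⅔ + b/6)⁴)
X(p, T) = p*(4 + T)⁴/1296 (X(p, T) = ((4 + T)⁴/1296 + 0)*p = ((4 + T)⁴/1296)*p = p*(4 + T)⁴/1296)
X(-270, -605) + y(-484, 666) = (1/1296)*(-270)*(4 - 605)⁴ + (2 + 666) = (1/1296)*(-270)*(-601)⁴ + 668 = (1/1296)*(-270)*130466162401 + 668 = -652330812005/24 + 668 = -652330795973/24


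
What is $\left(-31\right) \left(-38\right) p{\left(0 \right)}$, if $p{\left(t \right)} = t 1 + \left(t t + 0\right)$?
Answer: $0$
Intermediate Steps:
$p{\left(t \right)} = t + t^{2}$ ($p{\left(t \right)} = t + \left(t^{2} + 0\right) = t + t^{2}$)
$\left(-31\right) \left(-38\right) p{\left(0 \right)} = \left(-31\right) \left(-38\right) 0 \left(1 + 0\right) = 1178 \cdot 0 \cdot 1 = 1178 \cdot 0 = 0$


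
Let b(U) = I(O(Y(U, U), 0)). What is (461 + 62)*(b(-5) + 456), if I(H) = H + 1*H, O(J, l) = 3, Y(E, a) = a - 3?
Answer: 241626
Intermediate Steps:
Y(E, a) = -3 + a
I(H) = 2*H (I(H) = H + H = 2*H)
b(U) = 6 (b(U) = 2*3 = 6)
(461 + 62)*(b(-5) + 456) = (461 + 62)*(6 + 456) = 523*462 = 241626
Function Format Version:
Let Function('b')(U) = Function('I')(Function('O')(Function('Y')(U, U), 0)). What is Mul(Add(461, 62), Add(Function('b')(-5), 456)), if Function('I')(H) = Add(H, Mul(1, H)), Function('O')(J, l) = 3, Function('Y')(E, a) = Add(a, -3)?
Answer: 241626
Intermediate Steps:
Function('Y')(E, a) = Add(-3, a)
Function('I')(H) = Mul(2, H) (Function('I')(H) = Add(H, H) = Mul(2, H))
Function('b')(U) = 6 (Function('b')(U) = Mul(2, 3) = 6)
Mul(Add(461, 62), Add(Function('b')(-5), 456)) = Mul(Add(461, 62), Add(6, 456)) = Mul(523, 462) = 241626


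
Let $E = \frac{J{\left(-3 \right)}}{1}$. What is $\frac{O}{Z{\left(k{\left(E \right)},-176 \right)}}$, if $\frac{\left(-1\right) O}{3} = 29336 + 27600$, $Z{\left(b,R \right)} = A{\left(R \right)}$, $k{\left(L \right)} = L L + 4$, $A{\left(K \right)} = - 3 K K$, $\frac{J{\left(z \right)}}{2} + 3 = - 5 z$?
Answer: $\frac{647}{352} \approx 1.8381$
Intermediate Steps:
$J{\left(z \right)} = -6 - 10 z$ ($J{\left(z \right)} = -6 + 2 \left(- 5 z\right) = -6 - 10 z$)
$E = 24$ ($E = \frac{-6 - -30}{1} = \left(-6 + 30\right) 1 = 24 \cdot 1 = 24$)
$A{\left(K \right)} = - 3 K^{2}$
$k{\left(L \right)} = 4 + L^{2}$ ($k{\left(L \right)} = L^{2} + 4 = 4 + L^{2}$)
$Z{\left(b,R \right)} = - 3 R^{2}$
$O = -170808$ ($O = - 3 \left(29336 + 27600\right) = \left(-3\right) 56936 = -170808$)
$\frac{O}{Z{\left(k{\left(E \right)},-176 \right)}} = - \frac{170808}{\left(-3\right) \left(-176\right)^{2}} = - \frac{170808}{\left(-3\right) 30976} = - \frac{170808}{-92928} = \left(-170808\right) \left(- \frac{1}{92928}\right) = \frac{647}{352}$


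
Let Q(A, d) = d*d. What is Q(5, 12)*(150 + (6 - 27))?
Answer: 18576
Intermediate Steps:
Q(A, d) = d**2
Q(5, 12)*(150 + (6 - 27)) = 12**2*(150 + (6 - 27)) = 144*(150 - 21) = 144*129 = 18576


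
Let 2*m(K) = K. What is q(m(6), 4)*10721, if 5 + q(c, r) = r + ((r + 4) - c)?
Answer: 42884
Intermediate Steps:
m(K) = K/2
q(c, r) = -1 - c + 2*r (q(c, r) = -5 + (r + ((r + 4) - c)) = -5 + (r + ((4 + r) - c)) = -5 + (r + (4 + r - c)) = -5 + (4 - c + 2*r) = -1 - c + 2*r)
q(m(6), 4)*10721 = (-1 - 6/2 + 2*4)*10721 = (-1 - 1*3 + 8)*10721 = (-1 - 3 + 8)*10721 = 4*10721 = 42884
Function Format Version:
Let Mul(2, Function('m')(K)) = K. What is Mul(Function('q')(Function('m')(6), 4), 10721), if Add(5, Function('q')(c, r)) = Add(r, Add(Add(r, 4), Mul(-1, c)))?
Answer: 42884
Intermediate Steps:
Function('m')(K) = Mul(Rational(1, 2), K)
Function('q')(c, r) = Add(-1, Mul(-1, c), Mul(2, r)) (Function('q')(c, r) = Add(-5, Add(r, Add(Add(r, 4), Mul(-1, c)))) = Add(-5, Add(r, Add(Add(4, r), Mul(-1, c)))) = Add(-5, Add(r, Add(4, r, Mul(-1, c)))) = Add(-5, Add(4, Mul(-1, c), Mul(2, r))) = Add(-1, Mul(-1, c), Mul(2, r)))
Mul(Function('q')(Function('m')(6), 4), 10721) = Mul(Add(-1, Mul(-1, Mul(Rational(1, 2), 6)), Mul(2, 4)), 10721) = Mul(Add(-1, Mul(-1, 3), 8), 10721) = Mul(Add(-1, -3, 8), 10721) = Mul(4, 10721) = 42884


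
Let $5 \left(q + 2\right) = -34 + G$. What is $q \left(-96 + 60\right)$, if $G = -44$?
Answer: $\frac{3168}{5} \approx 633.6$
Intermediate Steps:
$q = - \frac{88}{5}$ ($q = -2 + \frac{-34 - 44}{5} = -2 + \frac{1}{5} \left(-78\right) = -2 - \frac{78}{5} = - \frac{88}{5} \approx -17.6$)
$q \left(-96 + 60\right) = - \frac{88 \left(-96 + 60\right)}{5} = \left(- \frac{88}{5}\right) \left(-36\right) = \frac{3168}{5}$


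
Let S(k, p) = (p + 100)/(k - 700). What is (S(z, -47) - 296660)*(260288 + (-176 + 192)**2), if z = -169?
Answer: -67167616070592/869 ≈ -7.7293e+10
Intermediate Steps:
S(k, p) = (100 + p)/(-700 + k)
(S(z, -47) - 296660)*(260288 + (-176 + 192)**2) = ((100 - 47)/(-700 - 169) - 296660)*(260288 + (-176 + 192)**2) = (53/(-869) - 296660)*(260288 + 16**2) = (-1/869*53 - 296660)*(260288 + 256) = (-53/869 - 296660)*260544 = -257797593/869*260544 = -67167616070592/869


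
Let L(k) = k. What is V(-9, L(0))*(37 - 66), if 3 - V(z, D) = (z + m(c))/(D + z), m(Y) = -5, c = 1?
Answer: -377/9 ≈ -41.889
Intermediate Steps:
V(z, D) = 3 - (-5 + z)/(D + z) (V(z, D) = 3 - (z - 5)/(D + z) = 3 - (-5 + z)/(D + z))
V(-9, L(0))*(37 - 66) = ((5 + 2*(-9) + 3*0)/(0 - 9))*(37 - 66) = ((5 - 18 + 0)/(-9))*(-29) = -1/9*(-13)*(-29) = (13/9)*(-29) = -377/9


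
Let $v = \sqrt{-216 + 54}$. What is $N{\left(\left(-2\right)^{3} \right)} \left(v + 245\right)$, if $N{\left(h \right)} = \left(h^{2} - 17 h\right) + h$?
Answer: $47040 + 1728 i \sqrt{2} \approx 47040.0 + 2443.8 i$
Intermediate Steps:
$v = 9 i \sqrt{2}$ ($v = \sqrt{-162} = 9 i \sqrt{2} \approx 12.728 i$)
$N{\left(h \right)} = h^{2} - 16 h$
$N{\left(\left(-2\right)^{3} \right)} \left(v + 245\right) = \left(-2\right)^{3} \left(-16 + \left(-2\right)^{3}\right) \left(9 i \sqrt{2} + 245\right) = - 8 \left(-16 - 8\right) \left(245 + 9 i \sqrt{2}\right) = \left(-8\right) \left(-24\right) \left(245 + 9 i \sqrt{2}\right) = 192 \left(245 + 9 i \sqrt{2}\right) = 47040 + 1728 i \sqrt{2}$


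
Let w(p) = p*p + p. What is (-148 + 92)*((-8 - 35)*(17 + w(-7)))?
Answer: 142072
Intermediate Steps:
w(p) = p + p² (w(p) = p² + p = p + p²)
(-148 + 92)*((-8 - 35)*(17 + w(-7))) = (-148 + 92)*((-8 - 35)*(17 - 7*(1 - 7))) = -(-2408)*(17 - 7*(-6)) = -(-2408)*(17 + 42) = -(-2408)*59 = -56*(-2537) = 142072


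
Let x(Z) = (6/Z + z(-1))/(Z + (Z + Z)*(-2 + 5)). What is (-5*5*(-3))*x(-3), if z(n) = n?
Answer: 75/7 ≈ 10.714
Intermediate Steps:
x(Z) = (-1 + 6/Z)/(7*Z) (x(Z) = (6/Z - 1)/(Z + (Z + Z)*(-2 + 5)) = (-1 + 6/Z)/(Z + (2*Z)*3) = (-1 + 6/Z)/(Z + 6*Z) = (-1 + 6/Z)/((7*Z)) = (-1 + 6/Z)*(1/(7*Z)) = (-1 + 6/Z)/(7*Z))
(-5*5*(-3))*x(-3) = (-5*5*(-3))*((⅐)*(6 - 1*(-3))/(-3)²) = (-25*(-3))*((⅐)*(⅑)*(6 + 3)) = 75*((⅐)*(⅑)*9) = 75*(⅐) = 75/7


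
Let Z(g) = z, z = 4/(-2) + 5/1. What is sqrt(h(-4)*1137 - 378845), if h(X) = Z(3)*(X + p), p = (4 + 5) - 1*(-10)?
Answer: 256*I*sqrt(5) ≈ 572.43*I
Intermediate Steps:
z = 3 (z = 4*(-1/2) + 5*1 = -2 + 5 = 3)
Z(g) = 3
p = 19 (p = 9 + 10 = 19)
h(X) = 57 + 3*X (h(X) = 3*(X + 19) = 3*(19 + X) = 57 + 3*X)
sqrt(h(-4)*1137 - 378845) = sqrt((57 + 3*(-4))*1137 - 378845) = sqrt((57 - 12)*1137 - 378845) = sqrt(45*1137 - 378845) = sqrt(51165 - 378845) = sqrt(-327680) = 256*I*sqrt(5)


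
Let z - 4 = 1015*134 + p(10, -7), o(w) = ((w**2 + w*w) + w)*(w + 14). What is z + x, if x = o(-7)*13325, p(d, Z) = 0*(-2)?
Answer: 8624039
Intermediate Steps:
o(w) = (14 + w)*(w + 2*w**2) (o(w) = ((w**2 + w**2) + w)*(14 + w) = (2*w**2 + w)*(14 + w) = (w + 2*w**2)*(14 + w) = (14 + w)*(w + 2*w**2))
p(d, Z) = 0
x = 8488025 (x = -7*(14 + 2*(-7)**2 + 29*(-7))*13325 = -7*(14 + 2*49 - 203)*13325 = -7*(14 + 98 - 203)*13325 = -7*(-91)*13325 = 637*13325 = 8488025)
z = 136014 (z = 4 + (1015*134 + 0) = 4 + (136010 + 0) = 4 + 136010 = 136014)
z + x = 136014 + 8488025 = 8624039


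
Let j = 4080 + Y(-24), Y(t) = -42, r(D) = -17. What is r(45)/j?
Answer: -17/4038 ≈ -0.0042100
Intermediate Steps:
j = 4038 (j = 4080 - 42 = 4038)
r(45)/j = -17/4038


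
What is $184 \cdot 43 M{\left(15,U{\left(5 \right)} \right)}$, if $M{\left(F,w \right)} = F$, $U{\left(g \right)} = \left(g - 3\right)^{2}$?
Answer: $118680$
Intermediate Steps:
$U{\left(g \right)} = \left(-3 + g\right)^{2}$
$184 \cdot 43 M{\left(15,U{\left(5 \right)} \right)} = 184 \cdot 43 \cdot 15 = 7912 \cdot 15 = 118680$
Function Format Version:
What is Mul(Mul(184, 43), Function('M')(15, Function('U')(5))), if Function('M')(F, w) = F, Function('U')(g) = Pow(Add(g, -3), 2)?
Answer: 118680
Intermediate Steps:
Function('U')(g) = Pow(Add(-3, g), 2)
Mul(Mul(184, 43), Function('M')(15, Function('U')(5))) = Mul(Mul(184, 43), 15) = Mul(7912, 15) = 118680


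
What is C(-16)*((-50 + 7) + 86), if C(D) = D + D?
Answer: -1376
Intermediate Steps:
C(D) = 2*D
C(-16)*((-50 + 7) + 86) = (2*(-16))*((-50 + 7) + 86) = -32*(-43 + 86) = -32*43 = -1376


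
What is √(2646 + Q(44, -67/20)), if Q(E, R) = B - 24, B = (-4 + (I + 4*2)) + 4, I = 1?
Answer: √2631 ≈ 51.293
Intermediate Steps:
B = 9 (B = (-4 + (1 + 4*2)) + 4 = (-4 + (1 + 8)) + 4 = (-4 + 9) + 4 = 5 + 4 = 9)
Q(E, R) = -15 (Q(E, R) = 9 - 24 = -15)
√(2646 + Q(44, -67/20)) = √(2646 - 15) = √2631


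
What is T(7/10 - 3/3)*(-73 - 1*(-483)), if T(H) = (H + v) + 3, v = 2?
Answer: 1927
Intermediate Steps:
T(H) = 5 + H (T(H) = (H + 2) + 3 = (2 + H) + 3 = 5 + H)
T(7/10 - 3/3)*(-73 - 1*(-483)) = (5 + (7/10 - 3/3))*(-73 - 1*(-483)) = (5 + (7*(⅒) - 3*⅓))*(-73 + 483) = (5 + (7/10 - 1))*410 = (5 - 3/10)*410 = (47/10)*410 = 1927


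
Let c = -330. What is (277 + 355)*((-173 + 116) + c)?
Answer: -244584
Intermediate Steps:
(277 + 355)*((-173 + 116) + c) = (277 + 355)*((-173 + 116) - 330) = 632*(-57 - 330) = 632*(-387) = -244584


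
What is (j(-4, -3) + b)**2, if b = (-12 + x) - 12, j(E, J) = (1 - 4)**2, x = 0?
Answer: 225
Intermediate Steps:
j(E, J) = 9 (j(E, J) = (-3)**2 = 9)
b = -24 (b = (-12 + 0) - 12 = -12 - 12 = -24)
(j(-4, -3) + b)**2 = (9 - 24)**2 = (-15)**2 = 225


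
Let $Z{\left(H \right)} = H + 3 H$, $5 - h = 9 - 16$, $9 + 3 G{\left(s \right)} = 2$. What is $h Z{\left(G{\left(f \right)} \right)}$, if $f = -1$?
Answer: $-112$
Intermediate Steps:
$G{\left(s \right)} = - \frac{7}{3}$ ($G{\left(s \right)} = -3 + \frac{1}{3} \cdot 2 = -3 + \frac{2}{3} = - \frac{7}{3}$)
$h = 12$ ($h = 5 - \left(9 - 16\right) = 5 - -7 = 5 + 7 = 12$)
$Z{\left(H \right)} = 4 H$
$h Z{\left(G{\left(f \right)} \right)} = 12 \cdot 4 \left(- \frac{7}{3}\right) = 12 \left(- \frac{28}{3}\right) = -112$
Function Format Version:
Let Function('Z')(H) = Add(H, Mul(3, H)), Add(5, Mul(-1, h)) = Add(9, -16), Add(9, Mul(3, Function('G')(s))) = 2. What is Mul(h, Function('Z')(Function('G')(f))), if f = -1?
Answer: -112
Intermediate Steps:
Function('G')(s) = Rational(-7, 3) (Function('G')(s) = Add(-3, Mul(Rational(1, 3), 2)) = Add(-3, Rational(2, 3)) = Rational(-7, 3))
h = 12 (h = Add(5, Mul(-1, Add(9, -16))) = Add(5, Mul(-1, -7)) = Add(5, 7) = 12)
Function('Z')(H) = Mul(4, H)
Mul(h, Function('Z')(Function('G')(f))) = Mul(12, Mul(4, Rational(-7, 3))) = Mul(12, Rational(-28, 3)) = -112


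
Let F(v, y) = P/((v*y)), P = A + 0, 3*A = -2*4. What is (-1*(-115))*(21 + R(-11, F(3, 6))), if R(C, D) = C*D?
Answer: 70265/27 ≈ 2602.4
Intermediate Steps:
A = -8/3 (A = (-2*4)/3 = (⅓)*(-8) = -8/3 ≈ -2.6667)
P = -8/3 (P = -8/3 + 0 = -8/3 ≈ -2.6667)
F(v, y) = -8/(3*v*y) (F(v, y) = -8*1/(v*y)/3 = -8/(3*v*y))
(-1*(-115))*(21 + R(-11, F(3, 6))) = (-1*(-115))*(21 - (-88)/(3*3*6)) = 115*(21 - (-88)/(3*3*6)) = 115*(21 - 11*(-4/27)) = 115*(21 + 44/27) = 115*(611/27) = 70265/27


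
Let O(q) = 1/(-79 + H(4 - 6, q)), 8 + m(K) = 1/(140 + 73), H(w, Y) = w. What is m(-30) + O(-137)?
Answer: -46052/5751 ≈ -8.0076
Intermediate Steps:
m(K) = -1703/213 (m(K) = -8 + 1/(140 + 73) = -8 + 1/213 = -1703/213)
O(q) = -1/81 (O(q) = 1/(-79 + (4 - 6)) = 1/(-79 - 2) = 1/(-81) = -1/81)
m(-30) + O(-137) = -1703/213 - 1/81 = -46052/5751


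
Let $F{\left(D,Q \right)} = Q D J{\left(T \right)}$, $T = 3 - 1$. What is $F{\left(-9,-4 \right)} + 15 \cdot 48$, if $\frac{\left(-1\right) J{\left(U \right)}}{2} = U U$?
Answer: $432$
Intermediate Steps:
$T = 2$
$J{\left(U \right)} = - 2 U^{2}$ ($J{\left(U \right)} = - 2 U U = - 2 U^{2}$)
$F{\left(D,Q \right)} = - 8 D Q$ ($F{\left(D,Q \right)} = Q D \left(- 2 \cdot 2^{2}\right) = D Q \left(\left(-2\right) 4\right) = D Q \left(-8\right) = - 8 D Q$)
$F{\left(-9,-4 \right)} + 15 \cdot 48 = \left(-8\right) \left(-9\right) \left(-4\right) + 15 \cdot 48 = -288 + 720 = 432$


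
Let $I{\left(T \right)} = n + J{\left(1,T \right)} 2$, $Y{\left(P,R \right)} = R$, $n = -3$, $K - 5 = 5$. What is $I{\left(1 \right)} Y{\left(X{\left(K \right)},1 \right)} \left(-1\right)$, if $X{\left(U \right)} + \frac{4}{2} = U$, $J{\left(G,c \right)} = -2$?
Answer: $7$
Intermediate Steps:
$K = 10$ ($K = 5 + 5 = 10$)
$X{\left(U \right)} = -2 + U$
$I{\left(T \right)} = -7$ ($I{\left(T \right)} = -3 - 4 = -7$)
$I{\left(1 \right)} Y{\left(X{\left(K \right)},1 \right)} \left(-1\right) = - 7 \cdot 1 \left(-1\right) = \left(-7\right) \left(-1\right) = 7$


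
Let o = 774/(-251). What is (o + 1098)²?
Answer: 75528230976/63001 ≈ 1.1988e+6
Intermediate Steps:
o = -774/251 (o = 774*(-1/251) = -774/251 ≈ -3.0837)
(o + 1098)² = (-774/251 + 1098)² = (274824/251)² = 75528230976/63001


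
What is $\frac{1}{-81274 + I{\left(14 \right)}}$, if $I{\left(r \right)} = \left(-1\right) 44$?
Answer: $- \frac{1}{81318} \approx -1.2297 \cdot 10^{-5}$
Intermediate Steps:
$I{\left(r \right)} = -44$
$\frac{1}{-81274 + I{\left(14 \right)}} = \frac{1}{-81274 - 44} = \frac{1}{-81318} = - \frac{1}{81318}$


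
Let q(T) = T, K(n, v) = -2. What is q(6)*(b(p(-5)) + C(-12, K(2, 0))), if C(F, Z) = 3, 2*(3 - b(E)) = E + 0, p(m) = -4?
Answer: 48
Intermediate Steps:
b(E) = 3 - E/2 (b(E) = 3 - (E + 0)/2 = 3 - E/2)
q(6)*(b(p(-5)) + C(-12, K(2, 0))) = 6*((3 - 1/2*(-4)) + 3) = 6*((3 + 2) + 3) = 6*(5 + 3) = 6*8 = 48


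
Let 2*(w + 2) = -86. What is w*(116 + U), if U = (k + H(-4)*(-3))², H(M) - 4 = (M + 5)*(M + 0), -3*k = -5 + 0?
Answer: -5345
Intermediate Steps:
k = 5/3 (k = -(-5 + 0)/3 = -⅓*(-5) = 5/3 ≈ 1.6667)
H(M) = 4 + M*(5 + M) (H(M) = 4 + (M + 5)*(M + 0) = 4 + (5 + M)*M = 4 + M*(5 + M))
w = -45 (w = -2 + (½)*(-86) = -2 - 43 = -45)
U = 25/9 (U = (5/3 + (4 + (-4)² + 5*(-4))*(-3))² = (5/3 + (4 + 16 - 20)*(-3))² = (5/3 + 0*(-3))² = (5/3 + 0)² = (5/3)² = 25/9 ≈ 2.7778)
w*(116 + U) = -45*(116 + 25/9) = -45*1069/9 = -5345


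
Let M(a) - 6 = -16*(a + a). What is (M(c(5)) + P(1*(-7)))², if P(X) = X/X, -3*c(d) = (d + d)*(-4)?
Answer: 1585081/9 ≈ 1.7612e+5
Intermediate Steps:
c(d) = 8*d/3 (c(d) = -(d + d)*(-4)/3 = -2*d*(-4)/3 = -(-8)*d/3 = 8*d/3)
M(a) = 6 - 32*a (M(a) = 6 - 16*(a + a) = 6 - 32*a)
P(X) = 1
(M(c(5)) + P(1*(-7)))² = ((6 - 256*5/3) + 1)² = ((6 - 32*40/3) + 1)² = ((6 - 1280/3) + 1)² = (-1262/3 + 1)² = (-1259/3)² = 1585081/9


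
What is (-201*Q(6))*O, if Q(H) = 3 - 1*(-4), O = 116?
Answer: -163212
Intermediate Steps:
Q(H) = 7 (Q(H) = 3 + 4 = 7)
(-201*Q(6))*O = -201*7*116 = -1407*116 = -163212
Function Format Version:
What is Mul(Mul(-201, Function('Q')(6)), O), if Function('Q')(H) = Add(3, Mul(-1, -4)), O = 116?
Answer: -163212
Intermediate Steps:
Function('Q')(H) = 7 (Function('Q')(H) = Add(3, 4) = 7)
Mul(Mul(-201, Function('Q')(6)), O) = Mul(Mul(-201, 7), 116) = Mul(-1407, 116) = -163212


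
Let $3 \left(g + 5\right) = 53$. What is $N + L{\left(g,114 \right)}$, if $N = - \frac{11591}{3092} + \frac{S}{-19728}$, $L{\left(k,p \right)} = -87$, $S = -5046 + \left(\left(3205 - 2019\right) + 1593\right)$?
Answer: $- \frac{1382142149}{15249744} \approx -90.634$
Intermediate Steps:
$g = \frac{38}{3}$ ($g = -5 + \frac{1}{3} \cdot 53 = -5 + \frac{53}{3} = \frac{38}{3} \approx 12.667$)
$S = -2267$ ($S = -5046 + \left(1186 + 1593\right) = -5046 + 2779 = -2267$)
$N = - \frac{55414421}{15249744}$ ($N = - \frac{11591}{3092} - \frac{2267}{-19728} = \left(-11591\right) \frac{1}{3092} - - \frac{2267}{19728} = - \frac{11591}{3092} + \frac{2267}{19728} = - \frac{55414421}{15249744} \approx -3.6338$)
$N + L{\left(g,114 \right)} = - \frac{55414421}{15249744} - 87 = - \frac{1382142149}{15249744}$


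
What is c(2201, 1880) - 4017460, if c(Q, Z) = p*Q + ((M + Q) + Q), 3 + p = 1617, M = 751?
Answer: -459893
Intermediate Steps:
p = 1614 (p = -3 + 1617 = 1614)
c(Q, Z) = 751 + 1616*Q (c(Q, Z) = 1614*Q + ((751 + Q) + Q) = 1614*Q + (751 + 2*Q) = 751 + 1616*Q)
c(2201, 1880) - 4017460 = (751 + 1616*2201) - 4017460 = (751 + 3556816) - 4017460 = 3557567 - 4017460 = -459893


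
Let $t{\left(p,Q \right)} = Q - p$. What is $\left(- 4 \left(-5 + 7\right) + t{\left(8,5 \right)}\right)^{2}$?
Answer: $121$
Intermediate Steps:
$\left(- 4 \left(-5 + 7\right) + t{\left(8,5 \right)}\right)^{2} = \left(- 4 \left(-5 + 7\right) + \left(5 - 8\right)\right)^{2} = \left(\left(-4\right) 2 + \left(5 - 8\right)\right)^{2} = \left(-8 - 3\right)^{2} = \left(-11\right)^{2} = 121$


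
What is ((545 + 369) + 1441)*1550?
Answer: 3650250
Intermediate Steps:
((545 + 369) + 1441)*1550 = (914 + 1441)*1550 = 2355*1550 = 3650250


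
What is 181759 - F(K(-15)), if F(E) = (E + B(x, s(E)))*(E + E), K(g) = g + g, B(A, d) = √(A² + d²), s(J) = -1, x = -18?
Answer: 179959 + 300*√13 ≈ 1.8104e+5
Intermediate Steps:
K(g) = 2*g
F(E) = 2*E*(E + 5*√13) (F(E) = (E + √((-18)² + (-1)²))*(E + E) = (E + √(324 + 1))*(2*E) = (E + √325)*(2*E) = (E + 5*√13)*(2*E) = 2*E*(E + 5*√13))
181759 - F(K(-15)) = 181759 - 2*2*(-15)*(2*(-15) + 5*√13) = 181759 - 2*(-30)*(-30 + 5*√13) = 181759 - (1800 - 300*√13) = 181759 + (-1800 + 300*√13) = 179959 + 300*√13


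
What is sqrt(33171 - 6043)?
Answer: 2*sqrt(6782) ≈ 164.71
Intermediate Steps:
sqrt(33171 - 6043) = sqrt(27128) = 2*sqrt(6782)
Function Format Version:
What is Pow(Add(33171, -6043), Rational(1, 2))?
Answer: Mul(2, Pow(6782, Rational(1, 2))) ≈ 164.71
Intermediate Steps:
Pow(Add(33171, -6043), Rational(1, 2)) = Pow(27128, Rational(1, 2)) = Mul(2, Pow(6782, Rational(1, 2)))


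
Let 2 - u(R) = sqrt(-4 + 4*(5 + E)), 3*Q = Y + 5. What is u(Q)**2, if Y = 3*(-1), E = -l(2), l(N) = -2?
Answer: 28 - 8*sqrt(6) ≈ 8.4041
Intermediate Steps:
E = 2 (E = -1*(-2) = 2)
Y = -3
Q = 2/3 (Q = (-3 + 5)/3 = (1/3)*2 = 2/3 ≈ 0.66667)
u(R) = 2 - 2*sqrt(6) (u(R) = 2 - sqrt(-4 + 4*(5 + 2)) = 2 - sqrt(-4 + 4*7) = 2 - sqrt(-4 + 28) = 2 - sqrt(24) = 2 - 2*sqrt(6))
u(Q)**2 = (2 - 2*sqrt(6))**2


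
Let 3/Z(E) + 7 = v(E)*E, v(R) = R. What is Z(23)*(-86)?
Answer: -43/87 ≈ -0.49425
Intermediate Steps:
Z(E) = 3/(-7 + E²) (Z(E) = 3/(-7 + E*E) = 3/(-7 + E²))
Z(23)*(-86) = (3/(-7 + 23²))*(-86) = (3/(-7 + 529))*(-86) = (3/522)*(-86) = (3*(1/522))*(-86) = (1/174)*(-86) = -43/87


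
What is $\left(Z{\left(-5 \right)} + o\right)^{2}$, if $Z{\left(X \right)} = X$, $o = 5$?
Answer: $0$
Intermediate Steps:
$\left(Z{\left(-5 \right)} + o\right)^{2} = \left(-5 + 5\right)^{2} = 0^{2} = 0$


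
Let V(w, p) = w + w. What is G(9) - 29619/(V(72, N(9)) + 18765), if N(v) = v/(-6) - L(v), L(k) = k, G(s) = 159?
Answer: 330768/2101 ≈ 157.43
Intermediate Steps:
N(v) = -7*v/6 (N(v) = v/(-6) - v = v*(-1/6) - v = -v/6 - v = -7*v/6)
V(w, p) = 2*w
G(9) - 29619/(V(72, N(9)) + 18765) = 159 - 29619/(2*72 + 18765) = 159 - 29619/(144 + 18765) = 159 - 29619/18909 = 159 - 1*3291/2101 = 159 - 3291/2101 = 330768/2101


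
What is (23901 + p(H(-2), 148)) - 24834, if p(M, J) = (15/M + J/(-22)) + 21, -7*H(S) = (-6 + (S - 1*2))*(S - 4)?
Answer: -40501/44 ≈ -920.48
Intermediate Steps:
H(S) = -(-8 + S)*(-4 + S)/7 (H(S) = -(-6 + (S - 1*2))*(S - 4)/7 = -(-6 + (S - 2))*(-4 + S)/7 = -(-6 + (-2 + S))*(-4 + S)/7 = -(-8 + S)*(-4 + S)/7)
p(M, J) = 21 + 15/M - J/22 (p(M, J) = (15/M + J*(-1/22)) + 21 = (15/M - J/22) + 21 = 21 + 15/M - J/22)
(23901 + p(H(-2), 148)) - 24834 = (23901 + (21 + 15/(-32/7 - ⅐*(-2)² + (12/7)*(-2)) - 1/22*148)) - 24834 = (23901 + (21 + 15/(-32/7 - ⅐*4 - 24/7) - 74/11)) - 24834 = (23901 + (21 + 15/(-32/7 - 4/7 - 24/7) - 74/11)) - 24834 = (23901 + (21 + 15/(-60/7) - 74/11)) - 24834 = (23901 + (21 + 15*(-7/60) - 74/11)) - 24834 = (23901 + (21 - 7/4 - 74/11)) - 24834 = (23901 + 551/44) - 24834 = 1052195/44 - 24834 = -40501/44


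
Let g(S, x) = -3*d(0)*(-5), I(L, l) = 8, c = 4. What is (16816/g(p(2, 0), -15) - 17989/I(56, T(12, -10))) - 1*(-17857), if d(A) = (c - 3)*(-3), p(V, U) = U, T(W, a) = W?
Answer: 5484487/360 ≈ 15235.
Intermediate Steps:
d(A) = -3 (d(A) = (4 - 3)*(-3) = 1*(-3) = -3)
g(S, x) = -45 (g(S, x) = -3*(-3)*(-5) = 9*(-5) = -45)
(16816/g(p(2, 0), -15) - 17989/I(56, T(12, -10))) - 1*(-17857) = (16816/(-45) - 17989/8) - 1*(-17857) = (16816*(-1/45) - 17989*1/8) + 17857 = (-16816/45 - 17989/8) + 17857 = -944033/360 + 17857 = 5484487/360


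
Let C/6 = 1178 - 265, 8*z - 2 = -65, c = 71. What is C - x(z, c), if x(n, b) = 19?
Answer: 5459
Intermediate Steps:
z = -63/8 (z = 1/4 + (1/8)*(-65) = 1/4 - 65/8 = -63/8 ≈ -7.8750)
C = 5478 (C = 6*(1178 - 265) = 6*913 = 5478)
C - x(z, c) = 5478 - 1*19 = 5478 - 19 = 5459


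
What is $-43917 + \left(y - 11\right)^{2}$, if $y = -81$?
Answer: $-35453$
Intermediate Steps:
$-43917 + \left(y - 11\right)^{2} = -43917 + \left(-81 - 11\right)^{2} = -43917 + \left(-92\right)^{2} = -43917 + 8464 = -35453$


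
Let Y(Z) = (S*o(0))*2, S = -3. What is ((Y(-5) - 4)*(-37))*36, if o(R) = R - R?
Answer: 5328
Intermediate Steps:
o(R) = 0
Y(Z) = 0 (Y(Z) = -3*0*2 = 0*2 = 0)
((Y(-5) - 4)*(-37))*36 = ((0 - 4)*(-37))*36 = -4*(-37)*36 = 148*36 = 5328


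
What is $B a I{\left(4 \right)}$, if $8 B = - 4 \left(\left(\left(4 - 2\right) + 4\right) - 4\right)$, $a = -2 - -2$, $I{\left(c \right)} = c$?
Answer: $0$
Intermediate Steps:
$a = 0$ ($a = -2 + 2 = 0$)
$B = -1$ ($B = \frac{\left(-4\right) \left(\left(\left(4 - 2\right) + 4\right) - 4\right)}{8} = \frac{\left(-4\right) \left(\left(2 + 4\right) - 4\right)}{8} = \frac{\left(-4\right) \left(6 - 4\right)}{8} = \frac{\left(-4\right) 2}{8} = \frac{1}{8} \left(-8\right) = -1$)
$B a I{\left(4 \right)} = \left(-1\right) 0 \cdot 4 = 0 \cdot 4 = 0$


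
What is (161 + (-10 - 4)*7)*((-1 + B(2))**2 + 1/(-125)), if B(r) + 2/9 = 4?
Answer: 546308/1125 ≈ 485.61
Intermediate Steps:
B(r) = 34/9 (B(r) = -2/9 + 4 = 34/9)
(161 + (-10 - 4)*7)*((-1 + B(2))**2 + 1/(-125)) = (161 + (-10 - 4)*7)*((-1 + 34/9)**2 + 1/(-125)) = (161 - 14*7)*((25/9)**2 - 1/125) = (161 - 98)*(625/81 - 1/125) = 63*(78044/10125) = 546308/1125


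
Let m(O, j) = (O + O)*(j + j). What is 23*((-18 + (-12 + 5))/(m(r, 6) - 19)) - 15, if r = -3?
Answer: -790/91 ≈ -8.6813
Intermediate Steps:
m(O, j) = 4*O*j (m(O, j) = (2*O)*(2*j) = 4*O*j)
23*((-18 + (-12 + 5))/(m(r, 6) - 19)) - 15 = 23*((-18 + (-12 + 5))/(4*(-3)*6 - 19)) - 15 = 23*((-18 - 7)/(-72 - 19)) - 15 = 23*(-25/(-91)) - 15 = 23*(-25*(-1/91)) - 15 = 23*(25/91) - 15 = 575/91 - 15 = -790/91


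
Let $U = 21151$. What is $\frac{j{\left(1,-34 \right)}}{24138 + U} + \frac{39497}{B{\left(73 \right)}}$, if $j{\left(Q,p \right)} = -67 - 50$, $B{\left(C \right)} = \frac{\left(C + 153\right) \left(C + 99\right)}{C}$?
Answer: $\frac{130576365185}{1760474008} \approx 74.171$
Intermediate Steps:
$B{\left(C \right)} = \frac{\left(99 + C\right) \left(153 + C\right)}{C}$ ($B{\left(C \right)} = \frac{\left(153 + C\right) \left(99 + C\right)}{C} = \frac{\left(99 + C\right) \left(153 + C\right)}{C}$)
$j{\left(Q,p \right)} = -117$ ($j{\left(Q,p \right)} = -67 - 50 = -117$)
$\frac{j{\left(1,-34 \right)}}{24138 + U} + \frac{39497}{B{\left(73 \right)}} = - \frac{117}{24138 + 21151} + \frac{39497}{252 + 73 + \frac{15147}{73}} = - \frac{117}{45289} + \frac{39497}{252 + 73 + 15147 \cdot \frac{1}{73}} = \left(-117\right) \frac{1}{45289} + \frac{39497}{252 + 73 + \frac{15147}{73}} = - \frac{117}{45289} + \frac{39497}{\frac{38872}{73}} = - \frac{117}{45289} + 39497 \cdot \frac{73}{38872} = - \frac{117}{45289} + \frac{2883281}{38872} = \frac{130576365185}{1760474008}$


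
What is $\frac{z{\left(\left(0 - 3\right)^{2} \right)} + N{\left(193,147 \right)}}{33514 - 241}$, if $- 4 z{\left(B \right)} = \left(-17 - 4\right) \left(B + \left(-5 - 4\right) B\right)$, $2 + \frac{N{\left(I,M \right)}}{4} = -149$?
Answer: $- \frac{982}{33273} \approx -0.029513$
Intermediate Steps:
$N{\left(I,M \right)} = -604$ ($N{\left(I,M \right)} = -8 + 4 \left(-149\right) = -8 - 596 = -604$)
$z{\left(B \right)} = - 42 B$ ($z{\left(B \right)} = - \frac{\left(-17 - 4\right) \left(B + \left(-5 - 4\right) B\right)}{4} = - \frac{\left(-21\right) \left(B - 9 B\right)}{4} = - \frac{\left(-21\right) \left(- 8 B\right)}{4} = - \frac{168 B}{4} = - 42 B$)
$\frac{z{\left(\left(0 - 3\right)^{2} \right)} + N{\left(193,147 \right)}}{33514 - 241} = \frac{- 42 \left(0 - 3\right)^{2} - 604}{33514 - 241} = \frac{- 42 \left(-3\right)^{2} - 604}{33273} = \left(\left(-42\right) 9 - 604\right) \frac{1}{33273} = \left(-378 - 604\right) \frac{1}{33273} = \left(-982\right) \frac{1}{33273} = - \frac{982}{33273}$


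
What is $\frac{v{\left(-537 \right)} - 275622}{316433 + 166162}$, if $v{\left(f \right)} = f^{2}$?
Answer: $\frac{4249}{160865} \approx 0.026413$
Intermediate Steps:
$\frac{v{\left(-537 \right)} - 275622}{316433 + 166162} = \frac{\left(-537\right)^{2} - 275622}{316433 + 166162} = \frac{288369 - 275622}{482595} = 12747 \cdot \frac{1}{482595} = \frac{4249}{160865}$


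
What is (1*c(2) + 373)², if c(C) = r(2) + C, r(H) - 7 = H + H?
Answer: 148996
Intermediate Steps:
r(H) = 7 + 2*H (r(H) = 7 + (H + H) = 7 + 2*H)
c(C) = 11 + C (c(C) = (7 + 2*2) + C = (7 + 4) + C = 11 + C)
(1*c(2) + 373)² = (1*(11 + 2) + 373)² = (1*13 + 373)² = (13 + 373)² = 386² = 148996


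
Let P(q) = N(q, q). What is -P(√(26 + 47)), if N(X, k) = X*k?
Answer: -73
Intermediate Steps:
P(q) = q² (P(q) = q*q = q²)
-P(√(26 + 47)) = -(√(26 + 47))² = -(√73)² = -1*73 = -73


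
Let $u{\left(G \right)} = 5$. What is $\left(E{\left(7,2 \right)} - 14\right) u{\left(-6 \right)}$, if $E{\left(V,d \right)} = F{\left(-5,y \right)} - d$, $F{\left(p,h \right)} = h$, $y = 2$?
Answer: $-70$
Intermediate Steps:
$E{\left(V,d \right)} = 2 - d$
$\left(E{\left(7,2 \right)} - 14\right) u{\left(-6 \right)} = \left(\left(2 - 2\right) - 14\right) 5 = \left(0 - 14\right) 5 = \left(-14\right) 5 = -70$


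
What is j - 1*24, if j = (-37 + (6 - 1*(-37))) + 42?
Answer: 24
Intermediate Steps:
j = 48 (j = (-37 + (6 + 37)) + 42 = (-37 + 43) + 42 = 6 + 42 = 48)
j - 1*24 = 48 - 1*24 = 48 - 24 = 24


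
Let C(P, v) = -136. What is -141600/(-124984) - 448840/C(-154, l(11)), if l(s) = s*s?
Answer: 51578195/15623 ≈ 3301.4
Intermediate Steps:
l(s) = s²
-141600/(-124984) - 448840/C(-154, l(11)) = -141600/(-124984) - 448840/(-136) = -141600*(-1/124984) - 448840*(-1/136) = 17700/15623 + 56105/17 = 51578195/15623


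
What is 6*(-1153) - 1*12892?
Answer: -19810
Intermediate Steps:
6*(-1153) - 1*12892 = -6918 - 12892 = -19810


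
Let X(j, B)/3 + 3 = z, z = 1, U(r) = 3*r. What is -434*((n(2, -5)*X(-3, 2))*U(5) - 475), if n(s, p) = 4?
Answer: 362390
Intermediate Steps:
X(j, B) = -6 (X(j, B) = -9 + 3*1 = -9 + 3 = -6)
-434*((n(2, -5)*X(-3, 2))*U(5) - 475) = -434*((4*(-6))*(3*5) - 475) = -434*(-24*15 - 475) = -434*(-360 - 475) = -434*(-835) = 362390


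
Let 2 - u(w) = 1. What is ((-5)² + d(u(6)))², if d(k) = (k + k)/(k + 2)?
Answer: 5929/9 ≈ 658.78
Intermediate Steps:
u(w) = 1 (u(w) = 2 - 1*1 = 2 - 1 = 1)
d(k) = 2*k/(2 + k) (d(k) = (2*k)/(2 + k) = 2*k/(2 + k))
((-5)² + d(u(6)))² = ((-5)² + 2*1/(2 + 1))² = (25 + 2*1/3)² = (25 + 2*1*(⅓))² = (25 + ⅔)² = (77/3)² = 5929/9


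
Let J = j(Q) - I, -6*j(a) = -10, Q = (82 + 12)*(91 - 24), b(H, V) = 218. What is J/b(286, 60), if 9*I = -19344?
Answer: 2151/218 ≈ 9.8670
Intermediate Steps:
I = -6448/3 (I = (⅑)*(-19344) = -6448/3 ≈ -2149.3)
Q = 6298 (Q = 94*67 = 6298)
j(a) = 5/3 (j(a) = -⅙*(-10) = 5/3)
J = 2151 (J = 5/3 - 1*(-6448/3) = 5/3 + 6448/3 = 2151)
J/b(286, 60) = 2151/218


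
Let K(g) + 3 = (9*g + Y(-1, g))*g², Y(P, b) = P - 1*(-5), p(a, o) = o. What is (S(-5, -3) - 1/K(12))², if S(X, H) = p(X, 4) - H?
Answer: 12740539876/260015625 ≈ 48.999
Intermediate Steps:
Y(P, b) = 5 + P (Y(P, b) = P + 5 = 5 + P)
K(g) = -3 + g²*(4 + 9*g) (K(g) = -3 + (9*g + (5 - 1))*g² = -3 + (9*g + 4)*g² = -3 + (4 + 9*g)*g² = -3 + g²*(4 + 9*g))
S(X, H) = 4 - H
(S(-5, -3) - 1/K(12))² = ((4 - 1*(-3)) - 1/(-3 + 4*12² + 9*12³))² = ((4 + 3) - 1/(-3 + 4*144 + 9*1728))² = (7 - 1/(-3 + 576 + 15552))² = (7 - 1/16125)² = (112874/16125)² = 12740539876/260015625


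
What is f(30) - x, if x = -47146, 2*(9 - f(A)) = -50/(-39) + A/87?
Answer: 53331385/1131 ≈ 47154.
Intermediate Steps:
f(A) = 326/39 - A/174 (f(A) = 9 - (-50/(-39) + A/87)/2 = 9 - (-50*(-1/39) + A*(1/87))/2 = 9 - (50/39 + A/87)/2 = 9 + (-25/39 - A/174) = 326/39 - A/174)
f(30) - x = (326/39 - 1/174*30) - 1*(-47146) = (326/39 - 5/29) + 47146 = 9259/1131 + 47146 = 53331385/1131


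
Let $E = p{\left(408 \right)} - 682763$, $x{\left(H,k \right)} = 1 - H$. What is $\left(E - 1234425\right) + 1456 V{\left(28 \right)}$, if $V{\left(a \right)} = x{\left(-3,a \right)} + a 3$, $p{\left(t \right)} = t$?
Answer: $-1788652$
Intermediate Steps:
$V{\left(a \right)} = 4 + 3 a$ ($V{\left(a \right)} = \left(1 - -3\right) + a 3 = \left(1 + 3\right) + 3 a = 4 + 3 a$)
$E = -682355$ ($E = 408 - 682763 = -682355$)
$\left(E - 1234425\right) + 1456 V{\left(28 \right)} = \left(-682355 - 1234425\right) + 1456 \left(4 + 3 \cdot 28\right) = -1916780 + 1456 \left(4 + 84\right) = -1916780 + 1456 \cdot 88 = -1916780 + 128128 = -1788652$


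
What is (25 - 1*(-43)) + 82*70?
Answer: 5808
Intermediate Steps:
(25 - 1*(-43)) + 82*70 = (25 + 43) + 5740 = 68 + 5740 = 5808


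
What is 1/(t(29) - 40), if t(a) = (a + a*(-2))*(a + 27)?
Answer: -1/1664 ≈ -0.00060096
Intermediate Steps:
t(a) = -a*(27 + a) (t(a) = (a - 2*a)*(27 + a) = (-a)*(27 + a) = -a*(27 + a))
1/(t(29) - 40) = 1/(-1*29*(27 + 29) - 40) = 1/(-1*29*56 - 40) = 1/(-1624 - 40) = 1/(-1664) = -1/1664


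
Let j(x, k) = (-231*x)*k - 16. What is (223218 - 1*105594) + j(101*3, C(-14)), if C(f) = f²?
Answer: -13601020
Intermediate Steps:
j(x, k) = -16 - 231*k*x (j(x, k) = -231*k*x - 16 = -16 - 231*k*x)
(223218 - 1*105594) + j(101*3, C(-14)) = (223218 - 1*105594) + (-16 - 231*(-14)²*101*3) = (223218 - 105594) + (-16 - 231*196*303) = 117624 + (-16 - 13718628) = 117624 - 13718644 = -13601020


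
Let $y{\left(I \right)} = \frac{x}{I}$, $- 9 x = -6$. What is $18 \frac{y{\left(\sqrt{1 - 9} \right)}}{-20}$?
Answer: $\frac{3 i \sqrt{2}}{20} \approx 0.21213 i$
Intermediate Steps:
$x = \frac{2}{3}$ ($x = \left(- \frac{1}{9}\right) \left(-6\right) = \frac{2}{3} \approx 0.66667$)
$y{\left(I \right)} = \frac{2}{3 I}$
$18 \frac{y{\left(\sqrt{1 - 9} \right)}}{-20} = 18 \frac{\frac{2}{3} \frac{1}{\sqrt{1 - 9}}}{-20} = 18 \frac{2}{3 \sqrt{-8}} \left(- \frac{1}{20}\right) = 18 \frac{2}{3 \cdot 2 i \sqrt{2}} \left(- \frac{1}{20}\right) = 18 \frac{2 \left(- \frac{i \sqrt{2}}{4}\right)}{3} \left(- \frac{1}{20}\right) = 18 - \frac{i \sqrt{2}}{6} \left(- \frac{1}{20}\right) = 18 \frac{i \sqrt{2}}{120} = \frac{3 i \sqrt{2}}{20}$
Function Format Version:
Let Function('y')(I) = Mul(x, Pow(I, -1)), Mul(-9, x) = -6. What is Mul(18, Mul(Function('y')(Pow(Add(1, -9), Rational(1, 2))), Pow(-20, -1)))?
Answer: Mul(Rational(3, 20), I, Pow(2, Rational(1, 2))) ≈ Mul(0.21213, I)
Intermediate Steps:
x = Rational(2, 3) (x = Mul(Rational(-1, 9), -6) = Rational(2, 3) ≈ 0.66667)
Function('y')(I) = Mul(Rational(2, 3), Pow(I, -1))
Mul(18, Mul(Function('y')(Pow(Add(1, -9), Rational(1, 2))), Pow(-20, -1))) = Mul(18, Mul(Mul(Rational(2, 3), Pow(Pow(Add(1, -9), Rational(1, 2)), -1)), Pow(-20, -1))) = Mul(18, Mul(Mul(Rational(2, 3), Pow(Pow(-8, Rational(1, 2)), -1)), Rational(-1, 20))) = Mul(18, Mul(Mul(Rational(2, 3), Pow(Mul(2, I, Pow(2, Rational(1, 2))), -1)), Rational(-1, 20))) = Mul(18, Mul(Mul(Rational(2, 3), Mul(Rational(-1, 4), I, Pow(2, Rational(1, 2)))), Rational(-1, 20))) = Mul(18, Mul(Mul(Rational(-1, 6), I, Pow(2, Rational(1, 2))), Rational(-1, 20))) = Mul(18, Mul(Rational(1, 120), I, Pow(2, Rational(1, 2)))) = Mul(Rational(3, 20), I, Pow(2, Rational(1, 2)))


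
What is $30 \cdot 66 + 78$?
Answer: $2058$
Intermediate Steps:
$30 \cdot 66 + 78 = 1980 + 78 = 2058$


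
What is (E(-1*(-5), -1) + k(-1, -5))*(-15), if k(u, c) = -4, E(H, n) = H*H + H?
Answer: -390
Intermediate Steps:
E(H, n) = H + H**2 (E(H, n) = H**2 + H = H + H**2)
(E(-1*(-5), -1) + k(-1, -5))*(-15) = ((-1*(-5))*(1 - 1*(-5)) - 4)*(-15) = (5*(1 + 5) - 4)*(-15) = (5*6 - 4)*(-15) = (30 - 4)*(-15) = 26*(-15) = -390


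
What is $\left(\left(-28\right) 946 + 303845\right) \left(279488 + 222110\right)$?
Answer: $139121716486$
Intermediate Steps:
$\left(\left(-28\right) 946 + 303845\right) \left(279488 + 222110\right) = \left(-26488 + 303845\right) 501598 = 277357 \cdot 501598 = 139121716486$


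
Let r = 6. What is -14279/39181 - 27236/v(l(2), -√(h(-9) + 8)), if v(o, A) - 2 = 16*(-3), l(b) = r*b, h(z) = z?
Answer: 533238441/901163 ≈ 591.72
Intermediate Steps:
l(b) = 6*b
v(o, A) = -46 (v(o, A) = 2 + 16*(-3) = 2 - 48 = -46)
-14279/39181 - 27236/v(l(2), -√(h(-9) + 8)) = -14279/39181 - 27236/(-46) = -14279*1/39181 - 27236*(-1/46) = -14279/39181 + 13618/23 = 533238441/901163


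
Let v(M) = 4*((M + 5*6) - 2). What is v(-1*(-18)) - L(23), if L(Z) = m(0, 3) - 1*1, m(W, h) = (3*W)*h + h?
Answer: 182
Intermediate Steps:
m(W, h) = h + 3*W*h (m(W, h) = 3*W*h + h = h + 3*W*h)
v(M) = 112 + 4*M (v(M) = 4*((M + 30) - 2) = 4*((30 + M) - 2) = 4*(28 + M) = 112 + 4*M)
L(Z) = 2 (L(Z) = 3*(1 + 3*0) - 1*1 = 3*(1 + 0) - 1 = 3*1 - 1 = 3 - 1 = 2)
v(-1*(-18)) - L(23) = (112 + 4*(-1*(-18))) - 1*2 = (112 + 4*18) - 2 = (112 + 72) - 2 = 184 - 2 = 182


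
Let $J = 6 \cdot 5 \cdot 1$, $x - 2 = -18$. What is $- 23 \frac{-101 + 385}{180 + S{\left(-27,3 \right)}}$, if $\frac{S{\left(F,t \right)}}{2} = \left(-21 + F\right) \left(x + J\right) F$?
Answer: $- \frac{1633}{9117} \approx -0.17912$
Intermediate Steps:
$x = -16$ ($x = 2 - 18 = -16$)
$J = 30$ ($J = 30 \cdot 1 = 30$)
$S{\left(F,t \right)} = 2 F \left(-294 + 14 F\right)$ ($S{\left(F,t \right)} = 2 \left(-21 + F\right) \left(-16 + 30\right) F = 2 \left(-21 + F\right) 14 F = 2 \left(-294 + 14 F\right) F = 2 F \left(-294 + 14 F\right)$)
$- 23 \frac{-101 + 385}{180 + S{\left(-27,3 \right)}} = - 23 \frac{-101 + 385}{180 + 28 \left(-27\right) \left(-21 - 27\right)} = - 23 \frac{284}{180 + 28 \left(-27\right) \left(-48\right)} = - 23 \frac{284}{180 + 36288} = - 23 \cdot \frac{284}{36468} = - 23 \cdot 284 \cdot \frac{1}{36468} = \left(-23\right) \frac{71}{9117} = - \frac{1633}{9117}$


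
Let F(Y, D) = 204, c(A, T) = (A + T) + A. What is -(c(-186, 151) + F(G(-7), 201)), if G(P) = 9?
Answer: 17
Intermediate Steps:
c(A, T) = T + 2*A
-(c(-186, 151) + F(G(-7), 201)) = -((151 + 2*(-186)) + 204) = -((151 - 372) + 204) = -(-221 + 204) = -1*(-17) = 17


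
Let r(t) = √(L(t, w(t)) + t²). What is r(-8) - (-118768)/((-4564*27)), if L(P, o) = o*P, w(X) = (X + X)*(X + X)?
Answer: -29692/30807 + 8*I*√31 ≈ -0.96381 + 44.542*I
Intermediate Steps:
w(X) = 4*X² (w(X) = (2*X)*(2*X) = 4*X²)
L(P, o) = P*o
r(t) = √(t² + 4*t³) (r(t) = √(t*(4*t²) + t²) = √(4*t³ + t²) = √(t² + 4*t³))
r(-8) - (-118768)/((-4564*27)) = √((-8)²*(1 + 4*(-8))) - (-118768)/((-4564*27)) = √(64*(1 - 32)) - (-118768)/(-123228) = √(64*(-31)) - (-118768)*(-1)/123228 = √(-1984) - 1*29692/30807 = 8*I*√31 - 29692/30807 = -29692/30807 + 8*I*√31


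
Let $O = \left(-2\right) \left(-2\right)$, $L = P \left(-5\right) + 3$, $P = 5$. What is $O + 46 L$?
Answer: $-1008$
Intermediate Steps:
$L = -22$ ($L = 5 \left(-5\right) + 3 = -25 + 3 = -22$)
$O = 4$
$O + 46 L = 4 + 46 \left(-22\right) = 4 - 1012 = -1008$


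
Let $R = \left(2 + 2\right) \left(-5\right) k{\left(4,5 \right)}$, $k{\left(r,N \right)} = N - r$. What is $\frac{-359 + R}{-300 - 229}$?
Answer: $\frac{379}{529} \approx 0.71645$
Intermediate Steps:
$R = -20$ ($R = \left(2 + 2\right) \left(-5\right) \left(5 - 4\right) = 4 \left(-5\right) \left(5 - 4\right) = \left(-20\right) 1 = -20$)
$\frac{-359 + R}{-300 - 229} = \frac{-359 - 20}{-300 - 229} = - \frac{379}{-529} = \left(-379\right) \left(- \frac{1}{529}\right) = \frac{379}{529}$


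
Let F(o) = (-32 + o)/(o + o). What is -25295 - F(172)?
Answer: -2175405/86 ≈ -25295.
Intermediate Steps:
F(o) = (-32 + o)/(2*o) (F(o) = (-32 + o)/((2*o)) = (-32 + o)*(1/(2*o)) = (-32 + o)/(2*o))
-25295 - F(172) = -25295 - (-32 + 172)/(2*172) = -25295 - 140/(2*172) = -25295 - 1*35/86 = -25295 - 35/86 = -2175405/86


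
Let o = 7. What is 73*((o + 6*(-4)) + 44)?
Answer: 1971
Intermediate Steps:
73*((o + 6*(-4)) + 44) = 73*((7 + 6*(-4)) + 44) = 73*((7 - 24) + 44) = 73*(-17 + 44) = 73*27 = 1971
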